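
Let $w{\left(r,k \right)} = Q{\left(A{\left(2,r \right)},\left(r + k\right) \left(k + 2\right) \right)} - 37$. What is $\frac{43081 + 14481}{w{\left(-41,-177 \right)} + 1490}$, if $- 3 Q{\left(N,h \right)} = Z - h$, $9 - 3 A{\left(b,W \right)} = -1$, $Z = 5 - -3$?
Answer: $\frac{57562}{14167} \approx 4.0631$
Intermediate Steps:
$Z = 8$ ($Z = 5 + 3 = 8$)
$A{\left(b,W \right)} = \frac{10}{3}$ ($A{\left(b,W \right)} = 3 - - \frac{1}{3} = 3 + \frac{1}{3} = \frac{10}{3}$)
$Q{\left(N,h \right)} = - \frac{8}{3} + \frac{h}{3}$ ($Q{\left(N,h \right)} = - \frac{8 - h}{3} = - \frac{8}{3} + \frac{h}{3}$)
$w{\left(r,k \right)} = - \frac{119}{3} + \frac{\left(2 + k\right) \left(k + r\right)}{3}$ ($w{\left(r,k \right)} = \left(- \frac{8}{3} + \frac{\left(r + k\right) \left(k + 2\right)}{3}\right) - 37 = \left(- \frac{8}{3} + \frac{\left(k + r\right) \left(2 + k\right)}{3}\right) - 37 = \left(- \frac{8}{3} + \frac{\left(2 + k\right) \left(k + r\right)}{3}\right) - 37 = - \frac{119}{3} + \frac{\left(2 + k\right) \left(k + r\right)}{3}$)
$\frac{43081 + 14481}{w{\left(-41,-177 \right)} + 1490} = \frac{43081 + 14481}{\left(- \frac{119}{3} + \frac{\left(-177\right)^{2}}{3} + \frac{2}{3} \left(-177\right) + \frac{2}{3} \left(-41\right) + \frac{1}{3} \left(-177\right) \left(-41\right)\right) + 1490} = \frac{57562}{\left(- \frac{119}{3} + \frac{1}{3} \cdot 31329 - 118 - \frac{82}{3} + 2419\right) + 1490} = \frac{57562}{\left(- \frac{119}{3} + 10443 - 118 - \frac{82}{3} + 2419\right) + 1490} = \frac{57562}{12677 + 1490} = \frac{57562}{14167}$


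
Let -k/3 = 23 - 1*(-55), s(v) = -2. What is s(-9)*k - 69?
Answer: 399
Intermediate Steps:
k = -234 (k = -3*(23 - 1*(-55)) = -3*(23 + 55) = -3*78 = -234)
s(-9)*k - 69 = -2*(-234) - 69 = 468 - 69 = 399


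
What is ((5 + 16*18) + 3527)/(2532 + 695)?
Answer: 3820/3227 ≈ 1.1838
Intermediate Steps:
((5 + 16*18) + 3527)/(2532 + 695) = ((5 + 288) + 3527)/3227 = (293 + 3527)*(1/3227) = 3820*(1/3227) = 3820/3227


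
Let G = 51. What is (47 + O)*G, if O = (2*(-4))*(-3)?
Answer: 3621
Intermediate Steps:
O = 24 (O = -8*(-3) = 24)
(47 + O)*G = (47 + 24)*51 = 71*51 = 3621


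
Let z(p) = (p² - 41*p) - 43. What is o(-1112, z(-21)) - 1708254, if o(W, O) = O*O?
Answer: -123173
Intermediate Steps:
z(p) = -43 + p² - 41*p
o(W, O) = O²
o(-1112, z(-21)) - 1708254 = (-43 + (-21)² - 41*(-21))² - 1708254 = (-43 + 441 + 861)² - 1708254 = 1259² - 1708254 = 1585081 - 1708254 = -123173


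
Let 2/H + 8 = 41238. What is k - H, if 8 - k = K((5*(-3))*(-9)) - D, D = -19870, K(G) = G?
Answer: -412238156/20615 ≈ -19997.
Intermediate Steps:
k = -19997 (k = 8 - ((5*(-3))*(-9) - 1*(-19870)) = 8 - (-15*(-9) + 19870) = 8 - (135 + 19870) = 8 - 1*20005 = 8 - 20005 = -19997)
H = 1/20615 (H = 2/(-8 + 41238) = 2/41230 = 2*(1/41230) = 1/20615 ≈ 4.8508e-5)
k - H = -19997 - 1*1/20615 = -19997 - 1/20615 = -412238156/20615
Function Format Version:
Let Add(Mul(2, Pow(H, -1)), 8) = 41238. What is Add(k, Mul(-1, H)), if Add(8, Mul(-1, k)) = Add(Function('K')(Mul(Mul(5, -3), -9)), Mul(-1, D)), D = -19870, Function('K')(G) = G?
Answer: Rational(-412238156, 20615) ≈ -19997.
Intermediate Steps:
k = -19997 (k = Add(8, Mul(-1, Add(Mul(Mul(5, -3), -9), Mul(-1, -19870)))) = Add(8, Mul(-1, Add(Mul(-15, -9), 19870))) = Add(8, Mul(-1, Add(135, 19870))) = Add(8, Mul(-1, 20005)) = Add(8, -20005) = -19997)
H = Rational(1, 20615) (H = Mul(2, Pow(Add(-8, 41238), -1)) = Mul(2, Pow(41230, -1)) = Mul(2, Rational(1, 41230)) = Rational(1, 20615) ≈ 4.8508e-5)
Add(k, Mul(-1, H)) = Add(-19997, Mul(-1, Rational(1, 20615))) = Add(-19997, Rational(-1, 20615)) = Rational(-412238156, 20615)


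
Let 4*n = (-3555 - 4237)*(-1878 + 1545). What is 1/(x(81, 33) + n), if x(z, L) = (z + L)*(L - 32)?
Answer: 1/648798 ≈ 1.5413e-6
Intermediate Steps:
x(z, L) = (-32 + L)*(L + z) (x(z, L) = (L + z)*(-32 + L) = (-32 + L)*(L + z))
n = 648684 (n = ((-3555 - 4237)*(-1878 + 1545))/4 = (-7792*(-333))/4 = (1/4)*2594736 = 648684)
1/(x(81, 33) + n) = 1/((33**2 - 32*33 - 32*81 + 33*81) + 648684) = 1/((1089 - 1056 - 2592 + 2673) + 648684) = 1/(114 + 648684) = 1/648798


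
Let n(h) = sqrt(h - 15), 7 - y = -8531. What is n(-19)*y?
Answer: 8538*I*sqrt(34) ≈ 49785.0*I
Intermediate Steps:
y = 8538 (y = 7 - 1*(-8531) = 7 + 8531 = 8538)
n(h) = sqrt(-15 + h)
n(-19)*y = sqrt(-15 - 19)*8538 = sqrt(-34)*8538 = (I*sqrt(34))*8538 = 8538*I*sqrt(34)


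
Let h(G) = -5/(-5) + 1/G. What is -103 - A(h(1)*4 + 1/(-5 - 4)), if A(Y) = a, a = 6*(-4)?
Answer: -79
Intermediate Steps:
a = -24
h(G) = 1 + 1/G (h(G) = -5*(-⅕) + 1/G = 1 + 1/G)
A(Y) = -24
-103 - A(h(1)*4 + 1/(-5 - 4)) = -103 - 1*(-24) = -103 + 24 = -79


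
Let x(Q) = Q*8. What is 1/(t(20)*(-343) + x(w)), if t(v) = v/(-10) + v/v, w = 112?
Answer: 1/1239 ≈ 0.00080710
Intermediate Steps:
t(v) = 1 - v/10 (t(v) = v*(-⅒) + 1 = -v/10 + 1 = 1 - v/10)
x(Q) = 8*Q
1/(t(20)*(-343) + x(w)) = 1/((1 - ⅒*20)*(-343) + 8*112) = 1/((1 - 2)*(-343) + 896) = 1/(-1*(-343) + 896) = 1/(343 + 896) = 1/1239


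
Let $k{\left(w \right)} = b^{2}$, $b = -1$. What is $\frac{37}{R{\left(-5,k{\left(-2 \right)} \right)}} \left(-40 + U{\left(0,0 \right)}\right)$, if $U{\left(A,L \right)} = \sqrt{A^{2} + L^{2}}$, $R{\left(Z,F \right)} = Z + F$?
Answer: $370$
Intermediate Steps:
$k{\left(w \right)} = 1$ ($k{\left(w \right)} = \left(-1\right)^{2} = 1$)
$R{\left(Z,F \right)} = F + Z$
$\frac{37}{R{\left(-5,k{\left(-2 \right)} \right)}} \left(-40 + U{\left(0,0 \right)}\right) = \frac{37}{1 - 5} \left(-40 + \sqrt{0^{2} + 0^{2}}\right) = \frac{37}{-4} \left(-40 + \sqrt{0 + 0}\right) = 37 \left(- \frac{1}{4}\right) \left(-40 + \sqrt{0}\right) = - \frac{37 \left(-40 + 0\right)}{4} = \left(- \frac{37}{4}\right) \left(-40\right) = 370$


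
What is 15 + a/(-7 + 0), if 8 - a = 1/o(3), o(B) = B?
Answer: 292/21 ≈ 13.905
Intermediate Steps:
a = 23/3 (a = 8 - 1/3 = 23/3 ≈ 7.6667)
15 + a/(-7 + 0) = 15 + (23/3)/(-7 + 0) = 15 + (23/3)/(-7) = 15 - 1/7*23/3 = 15 - 23/21 = 292/21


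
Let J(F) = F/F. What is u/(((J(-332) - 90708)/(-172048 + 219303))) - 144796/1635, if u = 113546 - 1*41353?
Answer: -5590904162297/148305945 ≈ -37698.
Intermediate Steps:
J(F) = 1
u = 72193 (u = 113546 - 41353 = 72193)
u/(((J(-332) - 90708)/(-172048 + 219303))) - 144796/1635 = 72193/(((1 - 90708)/(-172048 + 219303))) - 144796/1635 = 72193/((-90707/47255)) - 144796*1/1635 = 72193/((-90707*1/47255)) - 144796/1635 = 72193/(-90707/47255) - 144796/1635 = 72193*(-47255/90707) - 144796/1635 = -3411480215/90707 - 144796/1635 = -5590904162297/148305945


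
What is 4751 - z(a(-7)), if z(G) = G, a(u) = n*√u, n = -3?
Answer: 4751 + 3*I*√7 ≈ 4751.0 + 7.9373*I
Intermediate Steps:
a(u) = -3*√u
4751 - z(a(-7)) = 4751 - (-3)*√(-7) = 4751 - (-3)*I*√7 = 4751 + 3*I*√7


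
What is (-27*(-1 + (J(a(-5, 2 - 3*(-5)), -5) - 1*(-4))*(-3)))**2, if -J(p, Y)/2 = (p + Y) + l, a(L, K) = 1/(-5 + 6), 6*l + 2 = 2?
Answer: 998001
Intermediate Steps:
l = 0 (l = -1/3 + (1/6)*2 = -1/3 + 1/3 = 0)
a(L, K) = 1 (a(L, K) = 1/1 = 1)
J(p, Y) = -2*Y - 2*p (J(p, Y) = -2*((p + Y) + 0) = -2*((Y + p) + 0) = -2*(Y + p) = -2*Y - 2*p)
(-27*(-1 + (J(a(-5, 2 - 3*(-5)), -5) - 1*(-4))*(-3)))**2 = (-27*(-1 + ((-2*(-5) - 2*1) - 1*(-4))*(-3)))**2 = (-27*(-1 + ((10 - 2) + 4)*(-3)))**2 = (-27*(-1 + (8 + 4)*(-3)))**2 = (-27*(-1 + 12*(-3)))**2 = (-27*(-1 - 36))**2 = (-27*(-37))**2 = 999**2 = 998001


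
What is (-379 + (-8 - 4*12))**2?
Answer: 189225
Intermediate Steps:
(-379 + (-8 - 4*12))**2 = (-379 + (-8 - 48))**2 = (-379 - 56)**2 = (-435)**2 = 189225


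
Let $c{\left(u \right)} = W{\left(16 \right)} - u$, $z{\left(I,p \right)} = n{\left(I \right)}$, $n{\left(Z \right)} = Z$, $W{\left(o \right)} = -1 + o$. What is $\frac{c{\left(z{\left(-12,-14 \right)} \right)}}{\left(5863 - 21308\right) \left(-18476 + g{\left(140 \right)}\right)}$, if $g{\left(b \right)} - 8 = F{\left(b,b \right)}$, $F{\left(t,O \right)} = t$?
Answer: $\frac{27}{283075960} \approx 9.5381 \cdot 10^{-8}$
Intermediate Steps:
$z{\left(I,p \right)} = I$
$g{\left(b \right)} = 8 + b$
$c{\left(u \right)} = 15 - u$ ($c{\left(u \right)} = \left(-1 + 16\right) - u = 15 - u$)
$\frac{c{\left(z{\left(-12,-14 \right)} \right)}}{\left(5863 - 21308\right) \left(-18476 + g{\left(140 \right)}\right)} = \frac{15 - -12}{\left(5863 - 21308\right) \left(-18476 + \left(8 + 140\right)\right)} = \frac{15 + 12}{\left(-15445\right) \left(-18476 + 148\right)} = \frac{27}{\left(-15445\right) \left(-18328\right)} = \frac{27}{283075960}$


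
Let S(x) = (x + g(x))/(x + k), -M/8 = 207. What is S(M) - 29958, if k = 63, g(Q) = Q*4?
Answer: -5301646/177 ≈ -29953.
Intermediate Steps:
M = -1656 (M = -8*207 = -1656)
g(Q) = 4*Q
S(x) = 5*x/(63 + x) (S(x) = (x + 4*x)/(x + 63) = (5*x)/(63 + x) = 5*x/(63 + x))
S(M) - 29958 = 5*(-1656)/(63 - 1656) - 29958 = 5*(-1656)/(-1593) - 29958 = 5*(-1656)*(-1/1593) - 29958 = 920/177 - 29958 = -5301646/177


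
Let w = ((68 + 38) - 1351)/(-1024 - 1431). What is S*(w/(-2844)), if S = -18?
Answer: 249/77578 ≈ 0.0032097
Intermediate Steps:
w = 249/491 (w = (106 - 1351)/(-2455) = -1245*(-1/2455) = 249/491 ≈ 0.50713)
S*(w/(-2844)) = -4482/(491*(-2844)) = -4482*(-1)/(491*2844) = -18*(-83/465468) = 249/77578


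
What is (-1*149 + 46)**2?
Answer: 10609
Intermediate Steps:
(-1*149 + 46)**2 = (-149 + 46)**2 = (-103)**2 = 10609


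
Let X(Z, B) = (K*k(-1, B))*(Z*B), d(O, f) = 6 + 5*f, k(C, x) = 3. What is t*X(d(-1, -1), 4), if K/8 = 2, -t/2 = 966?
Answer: -370944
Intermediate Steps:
t = -1932 (t = -2*966 = -1932)
K = 16 (K = 8*2 = 16)
X(Z, B) = 48*B*Z (X(Z, B) = (16*3)*(Z*B) = 48*(B*Z) = 48*B*Z)
t*X(d(-1, -1), 4) = -92736*4*(6 + 5*(-1)) = -92736*4*(6 - 5) = -92736*4 = -1932*192 = -370944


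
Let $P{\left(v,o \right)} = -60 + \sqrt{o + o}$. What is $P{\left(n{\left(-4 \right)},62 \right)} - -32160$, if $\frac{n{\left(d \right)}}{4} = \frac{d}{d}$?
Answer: $32100 + 2 \sqrt{31} \approx 32111.0$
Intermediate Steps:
$n{\left(d \right)} = 4$ ($n{\left(d \right)} = 4 \frac{d}{d} = 4 \cdot 1 = 4$)
$P{\left(v,o \right)} = -60 + \sqrt{2} \sqrt{o}$ ($P{\left(v,o \right)} = -60 + \sqrt{2 o} = -60 + \sqrt{2} \sqrt{o}$)
$P{\left(n{\left(-4 \right)},62 \right)} - -32160 = \left(-60 + \sqrt{2} \sqrt{62}\right) - -32160 = \left(-60 + 2 \sqrt{31}\right) + 32160 = 32100 + 2 \sqrt{31}$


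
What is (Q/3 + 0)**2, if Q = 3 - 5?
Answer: 4/9 ≈ 0.44444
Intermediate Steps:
Q = -2
(Q/3 + 0)**2 = (-2/3 + 0)**2 = (-2/3)**2 = 4/9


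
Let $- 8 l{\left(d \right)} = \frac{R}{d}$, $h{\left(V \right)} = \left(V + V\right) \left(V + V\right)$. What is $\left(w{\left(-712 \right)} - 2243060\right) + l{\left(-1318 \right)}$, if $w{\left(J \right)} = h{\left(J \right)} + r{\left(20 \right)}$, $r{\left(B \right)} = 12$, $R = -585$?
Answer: $- \frac{2269828553}{10544} \approx -2.1527 \cdot 10^{5}$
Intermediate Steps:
$h{\left(V \right)} = 4 V^{2}$ ($h{\left(V \right)} = 2 V 2 V = 4 V^{2}$)
$l{\left(d \right)} = \frac{585}{8 d}$ ($l{\left(d \right)} = - \frac{\left(-585\right) \frac{1}{d}}{8} = \frac{585}{8 d}$)
$w{\left(J \right)} = 12 + 4 J^{2}$ ($w{\left(J \right)} = 4 J^{2} + 12 = 12 + 4 J^{2}$)
$\left(w{\left(-712 \right)} - 2243060\right) + l{\left(-1318 \right)} = \left(\left(12 + 4 \left(-712\right)^{2}\right) - 2243060\right) + \frac{585}{8 \left(-1318\right)} = \left(\left(12 + 4 \cdot 506944\right) - 2243060\right) + \frac{585}{8} \left(- \frac{1}{1318}\right) = \left(\left(12 + 2027776\right) - 2243060\right) - \frac{585}{10544} = \left(2027788 - 2243060\right) - \frac{585}{10544} = -215272 - \frac{585}{10544} = - \frac{2269828553}{10544}$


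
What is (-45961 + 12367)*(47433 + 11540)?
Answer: -1981138962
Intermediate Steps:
(-45961 + 12367)*(47433 + 11540) = -33594*58973 = -1981138962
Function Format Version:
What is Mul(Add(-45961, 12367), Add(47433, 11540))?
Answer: -1981138962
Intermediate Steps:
Mul(Add(-45961, 12367), Add(47433, 11540)) = Mul(-33594, 58973) = -1981138962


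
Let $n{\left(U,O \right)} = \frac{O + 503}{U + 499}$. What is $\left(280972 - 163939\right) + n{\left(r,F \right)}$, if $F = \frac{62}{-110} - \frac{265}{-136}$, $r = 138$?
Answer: $\frac{557637929879}{4764760} \approx 1.1703 \cdot 10^{5}$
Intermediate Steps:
$F = \frac{10359}{7480}$ ($F = 62 \left(- \frac{1}{110}\right) - - \frac{265}{136} = - \frac{31}{55} + \frac{265}{136} = \frac{10359}{7480} \approx 1.3849$)
$n{\left(U,O \right)} = \frac{503 + O}{499 + U}$
$\left(280972 - 163939\right) + n{\left(r,F \right)} = \left(280972 - 163939\right) + \frac{503 + \frac{10359}{7480}}{499 + 138} = 117033 + \frac{1}{637} \cdot \frac{3772799}{7480} = 117033 + \frac{3772799}{4764760} = \frac{557637929879}{4764760}$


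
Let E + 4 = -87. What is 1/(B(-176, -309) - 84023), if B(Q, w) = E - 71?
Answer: -1/84185 ≈ -1.1879e-5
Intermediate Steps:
E = -91 (E = -4 - 87 = -91)
B(Q, w) = -162 (B(Q, w) = -91 - 71 = -162)
1/(B(-176, -309) - 84023) = 1/(-162 - 84023) = 1/(-84185) = -1/84185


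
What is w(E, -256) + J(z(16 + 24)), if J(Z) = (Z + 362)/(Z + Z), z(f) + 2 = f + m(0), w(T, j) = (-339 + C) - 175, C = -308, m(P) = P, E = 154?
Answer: -15518/19 ≈ -816.74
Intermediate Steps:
w(T, j) = -822 (w(T, j) = (-339 - 308) - 175 = -647 - 175 = -822)
z(f) = -2 + f (z(f) = -2 + (f + 0) = -2 + f)
J(Z) = (362 + Z)/(2*Z) (J(Z) = (362 + Z)/((2*Z)) = (362 + Z)*(1/(2*Z)) = (362 + Z)/(2*Z))
w(E, -256) + J(z(16 + 24)) = -822 + (362 + (-2 + (16 + 24)))/(2*(-2 + (16 + 24))) = -822 + (362 + (-2 + 40))/(2*(-2 + 40)) = -822 + (½)*(362 + 38)/38 = -822 + (½)*(1/38)*400 = -822 + 100/19 = -15518/19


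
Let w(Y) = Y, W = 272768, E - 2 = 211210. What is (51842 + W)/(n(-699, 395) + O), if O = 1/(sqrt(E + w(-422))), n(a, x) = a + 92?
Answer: -41533696933300/77665364709 - 324610*sqrt(210790)/77665364709 ≈ -534.78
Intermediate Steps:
E = 211212 (E = 2 + 211210 = 211212)
n(a, x) = 92 + a
O = sqrt(210790)/210790 (O = 1/(sqrt(211212 - 422)) = 1/(sqrt(210790)) = sqrt(210790)/210790 ≈ 0.0021781)
(51842 + W)/(n(-699, 395) + O) = (51842 + 272768)/((92 - 699) + sqrt(210790)/210790) = 324610/(-607 + sqrt(210790)/210790)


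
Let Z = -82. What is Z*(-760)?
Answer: 62320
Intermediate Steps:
Z*(-760) = -82*(-760) = 62320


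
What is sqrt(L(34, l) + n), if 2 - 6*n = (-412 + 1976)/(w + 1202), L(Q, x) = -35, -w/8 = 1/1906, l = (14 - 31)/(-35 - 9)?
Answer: I*sqrt(141275579539)/63639 ≈ 5.9062*I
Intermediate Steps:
l = 17/44 (l = -17/(-44) = -17*(-1/44) = 17/44 ≈ 0.38636)
w = -4/953 (w = -8/1906 = -8*1/1906 = -4/953 ≈ -0.0041973)
n = 200128/1718253 (n = 1/3 - (-412 + 1976)/(6*(-4/953 + 1202)) = 1/3 - 782/(3*1145502/953) = 1/3 - 782*953/(3*1145502) = 1/3 - 1/6*745246/572751 = 1/3 - 372623/1718253 = 200128/1718253 ≈ 0.11647)
sqrt(L(34, l) + n) = sqrt(-35 + 200128/1718253) = sqrt(-59938727/1718253) = I*sqrt(141275579539)/63639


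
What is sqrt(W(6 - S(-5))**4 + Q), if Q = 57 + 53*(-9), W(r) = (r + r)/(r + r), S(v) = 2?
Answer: I*sqrt(419) ≈ 20.469*I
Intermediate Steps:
W(r) = 1 (W(r) = (2*r)/((2*r)) = (2*r)*(1/(2*r)) = 1)
Q = -420 (Q = 57 - 477 = -420)
sqrt(W(6 - S(-5))**4 + Q) = sqrt(1**4 - 420) = sqrt(1 - 420) = sqrt(-419) = I*sqrt(419)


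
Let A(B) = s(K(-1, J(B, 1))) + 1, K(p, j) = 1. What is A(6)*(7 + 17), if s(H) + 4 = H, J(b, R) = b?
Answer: -48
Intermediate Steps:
s(H) = -4 + H
A(B) = -2 (A(B) = (-4 + 1) + 1 = -3 + 1 = -2)
A(6)*(7 + 17) = -2*(7 + 17) = -2*24 = -48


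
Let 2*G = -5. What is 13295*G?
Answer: -66475/2 ≈ -33238.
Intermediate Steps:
G = -5/2 (G = (1/2)*(-5) = -5/2 ≈ -2.5000)
13295*G = 13295*(-5/2) = -66475/2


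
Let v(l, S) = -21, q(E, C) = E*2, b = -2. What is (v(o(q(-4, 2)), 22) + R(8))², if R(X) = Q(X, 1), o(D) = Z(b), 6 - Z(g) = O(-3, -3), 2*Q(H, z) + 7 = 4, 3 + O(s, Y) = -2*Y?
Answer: 2025/4 ≈ 506.25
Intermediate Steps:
O(s, Y) = -3 - 2*Y
Q(H, z) = -3/2 (Q(H, z) = -7/2 + (½)*4 = -7/2 + 2 = -3/2)
Z(g) = 3 (Z(g) = 6 - (-3 - 2*(-3)) = 6 - (-3 + 6) = 6 - 1*3 = 6 - 3 = 3)
q(E, C) = 2*E
o(D) = 3
R(X) = -3/2
(v(o(q(-4, 2)), 22) + R(8))² = (-21 - 3/2)² = (-45/2)² = 2025/4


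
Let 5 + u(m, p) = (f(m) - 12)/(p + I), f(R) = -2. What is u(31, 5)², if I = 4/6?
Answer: 16129/289 ≈ 55.810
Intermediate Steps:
I = ⅔ (I = 4*(⅙) = ⅔ ≈ 0.66667)
u(m, p) = -5 - 14/(⅔ + p) (u(m, p) = -5 + (-2 - 12)/(p + ⅔) = -5 - 14/(⅔ + p))
u(31, 5)² = ((-52 - 15*5)/(2 + 3*5))² = ((-52 - 75)/(2 + 15))² = (-127/17)² = 16129/289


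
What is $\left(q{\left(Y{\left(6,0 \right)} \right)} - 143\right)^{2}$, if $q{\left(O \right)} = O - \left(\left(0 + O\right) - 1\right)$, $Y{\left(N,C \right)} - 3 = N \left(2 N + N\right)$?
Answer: $20164$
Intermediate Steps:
$Y{\left(N,C \right)} = 3 + 3 N^{2}$ ($Y{\left(N,C \right)} = 3 + N \left(2 N + N\right) = 3 + N 3 N = 3 + 3 N^{2}$)
$q{\left(O \right)} = 1$ ($q{\left(O \right)} = O - \left(O - 1\right) = O - \left(-1 + O\right) = 1$)
$\left(q{\left(Y{\left(6,0 \right)} \right)} - 143\right)^{2} = \left(1 - 143\right)^{2} = \left(-142\right)^{2} = 20164$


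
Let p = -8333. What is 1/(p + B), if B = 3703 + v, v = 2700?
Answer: -1/1930 ≈ -0.00051813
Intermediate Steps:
B = 6403 (B = 3703 + 2700 = 6403)
1/(p + B) = 1/(-8333 + 6403) = 1/(-1930) = -1/1930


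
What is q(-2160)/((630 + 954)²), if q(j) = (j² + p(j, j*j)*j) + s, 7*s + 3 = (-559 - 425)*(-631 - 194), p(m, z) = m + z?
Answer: -3356082943/836352 ≈ -4012.8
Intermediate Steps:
s = 115971 (s = -3/7 + ((-559 - 425)*(-631 - 194))/7 = -3/7 + (-984*(-825))/7 = -3/7 + (⅐)*811800 = -3/7 + 811800/7 = 115971)
q(j) = 115971 + j² + j*(j + j²) (q(j) = (j² + (j + j*j)*j) + 115971 = (j² + (j + j²)*j) + 115971 = (j² + j*(j + j²)) + 115971 = 115971 + j² + j*(j + j²))
q(-2160)/((630 + 954)²) = (115971 + (-2160)³ + 2*(-2160)²)/((630 + 954)²) = (115971 - 10077696000 + 2*4665600)/(1584²) = (115971 - 10077696000 + 9331200)/2509056 = -10068248829*1/2509056 = -3356082943/836352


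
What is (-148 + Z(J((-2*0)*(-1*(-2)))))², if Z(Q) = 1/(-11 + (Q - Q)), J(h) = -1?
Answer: 2653641/121 ≈ 21931.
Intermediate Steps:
Z(Q) = -1/11 (Z(Q) = 1/(-11 + 0) = 1/(-11) = -1/11)
(-148 + Z(J((-2*0)*(-1*(-2)))))² = (-148 - 1/11)² = (-1629/11)² = 2653641/121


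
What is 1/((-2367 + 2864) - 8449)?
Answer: -1/7952 ≈ -0.00012575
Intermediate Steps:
1/((-2367 + 2864) - 8449) = 1/(497 - 8449) = 1/(-7952) = -1/7952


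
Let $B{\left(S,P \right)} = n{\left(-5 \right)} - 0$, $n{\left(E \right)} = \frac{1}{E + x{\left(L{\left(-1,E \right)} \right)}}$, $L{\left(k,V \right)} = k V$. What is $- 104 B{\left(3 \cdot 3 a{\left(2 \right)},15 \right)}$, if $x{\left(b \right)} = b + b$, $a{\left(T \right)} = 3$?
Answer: $- \frac{104}{5} \approx -20.8$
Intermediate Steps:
$L{\left(k,V \right)} = V k$
$x{\left(b \right)} = 2 b$
$n{\left(E \right)} = - \frac{1}{E}$ ($n{\left(E \right)} = \frac{1}{E + 2 E \left(-1\right)} = \frac{1}{E + 2 \left(- E\right)} = \frac{1}{E - 2 E} = \frac{1}{\left(-1\right) E} = - \frac{1}{E}$)
$B{\left(S,P \right)} = \frac{1}{5}$ ($B{\left(S,P \right)} = - \frac{1}{-5} - 0 = \left(-1\right) \left(- \frac{1}{5}\right) + 0 = \frac{1}{5} + 0 = \frac{1}{5}$)
$- 104 B{\left(3 \cdot 3 a{\left(2 \right)},15 \right)} = \left(-104\right) \frac{1}{5} = - \frac{104}{5}$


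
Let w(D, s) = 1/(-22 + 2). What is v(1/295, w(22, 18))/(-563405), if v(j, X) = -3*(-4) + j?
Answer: -3541/166204475 ≈ -2.1305e-5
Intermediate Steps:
w(D, s) = -1/20 (w(D, s) = 1/(-20) = -1/20)
v(j, X) = 12 + j
v(1/295, w(22, 18))/(-563405) = (12 + 1/295)/(-563405) = (12 + 1/295)*(-1/563405) = (3541/295)*(-1/563405) = -3541/166204475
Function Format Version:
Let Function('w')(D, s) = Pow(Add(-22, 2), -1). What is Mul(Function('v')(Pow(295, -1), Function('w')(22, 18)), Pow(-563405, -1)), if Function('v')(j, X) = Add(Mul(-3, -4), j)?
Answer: Rational(-3541, 166204475) ≈ -2.1305e-5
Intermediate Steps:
Function('w')(D, s) = Rational(-1, 20) (Function('w')(D, s) = Pow(-20, -1) = Rational(-1, 20))
Function('v')(j, X) = Add(12, j)
Mul(Function('v')(Pow(295, -1), Function('w')(22, 18)), Pow(-563405, -1)) = Mul(Add(12, Pow(295, -1)), Pow(-563405, -1)) = Mul(Add(12, Rational(1, 295)), Rational(-1, 563405)) = Mul(Rational(3541, 295), Rational(-1, 563405)) = Rational(-3541, 166204475)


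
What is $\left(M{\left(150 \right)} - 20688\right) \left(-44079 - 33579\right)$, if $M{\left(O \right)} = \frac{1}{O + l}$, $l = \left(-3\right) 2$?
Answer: $\frac{38558115953}{24} \approx 1.6066 \cdot 10^{9}$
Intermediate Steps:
$l = -6$
$M{\left(O \right)} = \frac{1}{-6 + O}$ ($M{\left(O \right)} = \frac{1}{O - 6} = \frac{1}{-6 + O}$)
$\left(M{\left(150 \right)} - 20688\right) \left(-44079 - 33579\right) = \left(\frac{1}{-6 + 150} - 20688\right) \left(-44079 - 33579\right) = \left(\frac{1}{144} - 20688\right) \left(-77658\right) = \left(- \frac{2979071}{144}\right) \left(-77658\right) = \frac{38558115953}{24}$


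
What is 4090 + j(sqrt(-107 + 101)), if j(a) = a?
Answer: 4090 + I*sqrt(6) ≈ 4090.0 + 2.4495*I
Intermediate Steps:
4090 + j(sqrt(-107 + 101)) = 4090 + sqrt(-107 + 101) = 4090 + sqrt(-6) = 4090 + I*sqrt(6)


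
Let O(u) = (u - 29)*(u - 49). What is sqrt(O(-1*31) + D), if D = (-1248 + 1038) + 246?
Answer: 2*sqrt(1209) ≈ 69.541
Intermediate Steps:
O(u) = (-49 + u)*(-29 + u) (O(u) = (-29 + u)*(-49 + u) = (-49 + u)*(-29 + u))
D = 36 (D = -210 + 246 = 36)
sqrt(O(-1*31) + D) = sqrt((1421 + (-1*31)**2 - (-78)*31) + 36) = sqrt((1421 + (-31)**2 - 78*(-31)) + 36) = sqrt((1421 + 961 + 2418) + 36) = sqrt(4800 + 36) = sqrt(4836) = 2*sqrt(1209)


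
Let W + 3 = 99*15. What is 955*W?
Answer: 1415310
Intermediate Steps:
W = 1482 (W = -3 + 99*15 = -3 + 1485 = 1482)
955*W = 955*1482 = 1415310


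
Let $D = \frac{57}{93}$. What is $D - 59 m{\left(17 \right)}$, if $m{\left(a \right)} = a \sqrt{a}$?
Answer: $\frac{19}{31} - 1003 \sqrt{17} \approx -4134.9$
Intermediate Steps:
$m{\left(a \right)} = a^{\frac{3}{2}}$
$D = \frac{19}{31}$ ($D = 57 \cdot \frac{1}{93} = \frac{19}{31} \approx 0.6129$)
$D - 59 m{\left(17 \right)} = \frac{19}{31} - 59 \cdot 17^{\frac{3}{2}} = \frac{19}{31} - 59 \cdot 17 \sqrt{17} = \frac{19}{31} - 1003 \sqrt{17}$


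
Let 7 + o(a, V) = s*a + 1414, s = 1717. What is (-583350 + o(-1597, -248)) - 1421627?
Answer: -4745619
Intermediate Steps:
o(a, V) = 1407 + 1717*a (o(a, V) = -7 + (1717*a + 1414) = -7 + (1414 + 1717*a) = 1407 + 1717*a)
(-583350 + o(-1597, -248)) - 1421627 = (-583350 + (1407 + 1717*(-1597))) - 1421627 = (-583350 + (1407 - 2742049)) - 1421627 = (-583350 - 2740642) - 1421627 = -3323992 - 1421627 = -4745619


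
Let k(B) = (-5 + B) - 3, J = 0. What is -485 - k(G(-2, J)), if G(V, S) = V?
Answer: -475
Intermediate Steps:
k(B) = -8 + B
-485 - k(G(-2, J)) = -485 - (-8 - 2) = -485 - 1*(-10) = -485 + 10 = -475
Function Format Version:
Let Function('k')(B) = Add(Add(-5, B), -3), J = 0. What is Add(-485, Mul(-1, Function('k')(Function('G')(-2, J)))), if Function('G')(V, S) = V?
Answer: -475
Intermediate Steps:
Function('k')(B) = Add(-8, B)
Add(-485, Mul(-1, Function('k')(Function('G')(-2, J)))) = Add(-485, Mul(-1, Add(-8, -2))) = Add(-485, Mul(-1, -10)) = Add(-485, 10) = -475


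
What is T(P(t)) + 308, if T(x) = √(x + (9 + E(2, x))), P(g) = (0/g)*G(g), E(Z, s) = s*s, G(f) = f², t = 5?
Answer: 311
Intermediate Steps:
E(Z, s) = s²
P(g) = 0 (P(g) = (0/g)*g² = 0*g² = 0)
T(x) = √(9 + x + x²) (T(x) = √(x + (9 + x²)) = √(9 + x + x²))
T(P(t)) + 308 = √(9 + 0 + 0²) + 308 = √(9 + 0 + 0) + 308 = √9 + 308 = 3 + 308 = 311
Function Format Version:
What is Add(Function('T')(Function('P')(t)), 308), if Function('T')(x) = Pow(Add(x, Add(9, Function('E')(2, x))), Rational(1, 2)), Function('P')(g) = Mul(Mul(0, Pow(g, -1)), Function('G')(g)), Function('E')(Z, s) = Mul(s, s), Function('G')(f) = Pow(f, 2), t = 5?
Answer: 311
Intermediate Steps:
Function('E')(Z, s) = Pow(s, 2)
Function('P')(g) = 0 (Function('P')(g) = Mul(Mul(0, Pow(g, -1)), Pow(g, 2)) = Mul(0, Pow(g, 2)) = 0)
Function('T')(x) = Pow(Add(9, x, Pow(x, 2)), Rational(1, 2)) (Function('T')(x) = Pow(Add(x, Add(9, Pow(x, 2))), Rational(1, 2)) = Pow(Add(9, x, Pow(x, 2)), Rational(1, 2)))
Add(Function('T')(Function('P')(t)), 308) = Add(Pow(Add(9, 0, Pow(0, 2)), Rational(1, 2)), 308) = Add(Pow(Add(9, 0, 0), Rational(1, 2)), 308) = Add(Pow(9, Rational(1, 2)), 308) = Add(3, 308) = 311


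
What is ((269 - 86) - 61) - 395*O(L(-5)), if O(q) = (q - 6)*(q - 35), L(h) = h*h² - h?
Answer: -7714228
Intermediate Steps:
L(h) = h³ - h
O(q) = (-35 + q)*(-6 + q) (O(q) = (-6 + q)*(-35 + q) = (-35 + q)*(-6 + q))
((269 - 86) - 61) - 395*O(L(-5)) = ((269 - 86) - 61) - 395*(210 + ((-5)³ - 1*(-5))² - 41*((-5)³ - 1*(-5))) = (183 - 61) - 395*(210 + (-125 + 5)² - 41*(-125 + 5)) = 122 - 395*(210 + (-120)² - 41*(-120)) = 122 - 395*(210 + 14400 + 4920) = 122 - 395*19530 = 122 - 7714350 = -7714228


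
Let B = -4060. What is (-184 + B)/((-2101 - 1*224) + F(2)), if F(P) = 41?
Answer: 1061/571 ≈ 1.8581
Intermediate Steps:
(-184 + B)/((-2101 - 1*224) + F(2)) = (-184 - 4060)/((-2101 - 1*224) + 41) = -4244/((-2101 - 224) + 41) = -4244/(-2325 + 41) = -4244/(-2284) = -4244*(-1/2284) = 1061/571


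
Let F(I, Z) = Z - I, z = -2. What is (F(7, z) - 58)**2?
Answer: 4489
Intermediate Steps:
(F(7, z) - 58)**2 = ((-2 - 1*7) - 58)**2 = ((-2 - 7) - 58)**2 = (-9 - 58)**2 = (-67)**2 = 4489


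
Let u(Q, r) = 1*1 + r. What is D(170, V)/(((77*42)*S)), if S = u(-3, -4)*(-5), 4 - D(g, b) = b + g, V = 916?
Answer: -541/24255 ≈ -0.022305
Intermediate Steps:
u(Q, r) = 1 + r
D(g, b) = 4 - b - g (D(g, b) = 4 - (b + g) = 4 + (-b - g) = 4 - b - g)
S = 15 (S = (1 - 4)*(-5) = -3*(-5) = 15)
D(170, V)/(((77*42)*S)) = (4 - 1*916 - 1*170)/(((77*42)*15)) = (4 - 916 - 170)/((3234*15)) = -1082/48510 = -1082*1/48510 = -541/24255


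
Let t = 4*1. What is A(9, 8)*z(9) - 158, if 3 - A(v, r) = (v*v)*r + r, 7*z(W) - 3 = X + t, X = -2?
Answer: -4371/7 ≈ -624.43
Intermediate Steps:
t = 4
z(W) = 5/7 (z(W) = 3/7 + (-2 + 4)/7 = 3/7 + (⅐)*2 = 3/7 + 2/7 = 5/7)
A(v, r) = 3 - r - r*v² (A(v, r) = 3 - ((v*v)*r + r) = 3 - (v²*r + r) = 3 - (r*v² + r) = 3 - (r + r*v²) = 3 + (-r - r*v²) = 3 - r - r*v²)
A(9, 8)*z(9) - 158 = (3 - 1*8 - 1*8*9²)*(5/7) - 158 = (3 - 8 - 1*8*81)*(5/7) - 158 = (3 - 8 - 648)*(5/7) - 158 = -653*5/7 - 158 = -3265/7 - 158 = -4371/7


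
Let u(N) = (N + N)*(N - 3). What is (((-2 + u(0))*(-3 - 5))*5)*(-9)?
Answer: -720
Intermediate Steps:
u(N) = 2*N*(-3 + N) (u(N) = (2*N)*(-3 + N) = 2*N*(-3 + N))
(((-2 + u(0))*(-3 - 5))*5)*(-9) = (((-2 + 2*0*(-3 + 0))*(-3 - 5))*5)*(-9) = (((-2 + 2*0*(-3))*(-8))*5)*(-9) = (((-2 + 0)*(-8))*5)*(-9) = (-2*(-8)*5)*(-9) = (16*5)*(-9) = 80*(-9) = -720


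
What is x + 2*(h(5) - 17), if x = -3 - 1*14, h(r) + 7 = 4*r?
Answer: -25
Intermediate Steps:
h(r) = -7 + 4*r
x = -17 (x = -3 - 14 = -17)
x + 2*(h(5) - 17) = -17 + 2*((-7 + 4*5) - 17) = -17 + 2*((-7 + 20) - 17) = -17 + 2*(13 - 17) = -17 + 2*(-4) = -17 - 8 = -25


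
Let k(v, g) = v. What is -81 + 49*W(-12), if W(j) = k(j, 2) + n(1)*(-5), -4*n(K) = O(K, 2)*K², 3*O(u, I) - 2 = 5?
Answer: -6313/12 ≈ -526.08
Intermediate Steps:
O(u, I) = 7/3 (O(u, I) = ⅔ + (⅓)*5 = ⅔ + 5/3 = 7/3)
n(K) = -7*K²/12
W(j) = 35/12 + j (W(j) = j - 7/12*1²*(-5) = j - 7/12*1*(-5) = j - 7/12*(-5) = j + 35/12 = 35/12 + j)
-81 + 49*W(-12) = -81 + 49*(35/12 - 12) = -81 + 49*(-109/12) = -81 - 5341/12 = -6313/12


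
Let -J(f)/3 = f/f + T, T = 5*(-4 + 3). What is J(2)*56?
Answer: 672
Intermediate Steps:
T = -5 (T = 5*(-1) = -5)
J(f) = 12 (J(f) = -3*(f/f - 5) = -3*(1 - 5) = -3*(-4) = 12)
J(2)*56 = 12*56 = 672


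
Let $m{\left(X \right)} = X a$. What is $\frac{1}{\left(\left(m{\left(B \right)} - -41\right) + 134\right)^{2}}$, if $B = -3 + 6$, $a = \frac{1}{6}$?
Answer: $\frac{4}{123201} \approx 3.2467 \cdot 10^{-5}$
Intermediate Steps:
$a = \frac{1}{6} \approx 0.16667$
$B = 3$
$m{\left(X \right)} = \frac{X}{6}$ ($m{\left(X \right)} = X \frac{1}{6} = \frac{X}{6}$)
$\frac{1}{\left(\left(m{\left(B \right)} - -41\right) + 134\right)^{2}} = \frac{1}{\left(\left(\frac{1}{6} \cdot 3 - -41\right) + 134\right)^{2}} = \frac{1}{\left(\left(\frac{1}{2} + 41\right) + 134\right)^{2}} = \frac{1}{\left(\frac{83}{2} + 134\right)^{2}} = \frac{1}{\left(\frac{351}{2}\right)^{2}} = \frac{1}{\frac{123201}{4}} = \frac{4}{123201}$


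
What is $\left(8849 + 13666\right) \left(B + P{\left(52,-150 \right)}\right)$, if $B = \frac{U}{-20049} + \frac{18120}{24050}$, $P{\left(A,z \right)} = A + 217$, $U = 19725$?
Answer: $\frac{19452195192468}{3214523} \approx 6.0513 \cdot 10^{6}$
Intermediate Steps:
$P{\left(A,z \right)} = 217 + A$
$B = - \frac{3703279}{16072615}$ ($B = \frac{19725}{-20049} + \frac{18120}{24050} = 19725 \left(- \frac{1}{20049}\right) + 18120 \cdot \frac{1}{24050} = - \frac{6575}{6683} + \frac{1812}{2405} = - \frac{3703279}{16072615} \approx -0.23041$)
$\left(8849 + 13666\right) \left(B + P{\left(52,-150 \right)}\right) = \left(8849 + 13666\right) \left(- \frac{3703279}{16072615} + \left(217 + 52\right)\right) = 22515 \left(- \frac{3703279}{16072615} + 269\right) = 22515 \cdot \frac{4319830156}{16072615} = \frac{19452195192468}{3214523}$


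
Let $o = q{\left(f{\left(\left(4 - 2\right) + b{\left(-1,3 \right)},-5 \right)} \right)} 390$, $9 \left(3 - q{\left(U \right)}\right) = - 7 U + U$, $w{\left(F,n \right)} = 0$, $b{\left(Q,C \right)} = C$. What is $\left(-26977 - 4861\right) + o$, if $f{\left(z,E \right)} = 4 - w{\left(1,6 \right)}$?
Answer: $-29628$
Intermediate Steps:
$f{\left(z,E \right)} = 4$ ($f{\left(z,E \right)} = 4 - 0 = 4 + 0 = 4$)
$q{\left(U \right)} = 3 + \frac{2 U}{3}$ ($q{\left(U \right)} = 3 - \frac{- 7 U + U}{9} = 3 - \frac{\left(-6\right) U}{9} = 3 + \frac{2 U}{3}$)
$o = 2210$ ($o = \left(3 + \frac{2}{3} \cdot 4\right) 390 = \left(3 + \frac{8}{3}\right) 390 = \frac{17}{3} \cdot 390 = 2210$)
$\left(-26977 - 4861\right) + o = \left(-26977 - 4861\right) + 2210 = -31838 + 2210 = -29628$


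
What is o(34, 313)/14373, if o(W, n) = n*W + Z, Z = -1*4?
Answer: 1182/1597 ≈ 0.74014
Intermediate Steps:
Z = -4
o(W, n) = -4 + W*n (o(W, n) = n*W - 4 = W*n - 4 = -4 + W*n)
o(34, 313)/14373 = (-4 + 34*313)/14373 = (-4 + 10642)*(1/14373) = 10638*(1/14373) = 1182/1597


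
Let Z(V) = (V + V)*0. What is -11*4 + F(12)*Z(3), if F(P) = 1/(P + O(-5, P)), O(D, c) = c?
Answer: -44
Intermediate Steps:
Z(V) = 0 (Z(V) = (2*V)*0 = 0)
F(P) = 1/(2*P) (F(P) = 1/(P + P) = 1/(2*P))
-11*4 + F(12)*Z(3) = -11*4 + ((½)/12)*0 = -44 + ((½)*(1/12))*0 = -44 + (1/24)*0 = -44 + 0 = -44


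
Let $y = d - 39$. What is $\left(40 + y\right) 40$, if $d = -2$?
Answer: $-40$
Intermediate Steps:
$y = -41$ ($y = -2 - 39 = -41$)
$\left(40 + y\right) 40 = \left(40 - 41\right) 40 = \left(-1\right) 40 = -40$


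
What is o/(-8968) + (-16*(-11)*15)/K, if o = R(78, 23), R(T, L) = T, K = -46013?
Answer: -1239297/18756572 ≈ -0.066073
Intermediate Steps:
o = 78
o/(-8968) + (-16*(-11)*15)/K = 78/(-8968) + (-16*(-11)*15)/(-46013) = 78*(-1/8968) + (176*15)*(-1/46013) = -39/4484 + 2640*(-1/46013) = -39/4484 - 240/4183 = -1239297/18756572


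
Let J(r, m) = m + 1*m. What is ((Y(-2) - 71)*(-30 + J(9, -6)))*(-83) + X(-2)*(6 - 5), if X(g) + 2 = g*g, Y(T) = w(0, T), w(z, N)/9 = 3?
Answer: -153382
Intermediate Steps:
w(z, N) = 27 (w(z, N) = 9*3 = 27)
Y(T) = 27
X(g) = -2 + g**2 (X(g) = -2 + g*g = -2 + g**2)
J(r, m) = 2*m (J(r, m) = m + m = 2*m)
((Y(-2) - 71)*(-30 + J(9, -6)))*(-83) + X(-2)*(6 - 5) = ((27 - 71)*(-30 + 2*(-6)))*(-83) + (-2 + (-2)**2)*(6 - 5) = -44*(-30 - 12)*(-83) + (-2 + 4)*1 = -44*(-42)*(-83) + 2*1 = 1848*(-83) + 2 = -153384 + 2 = -153382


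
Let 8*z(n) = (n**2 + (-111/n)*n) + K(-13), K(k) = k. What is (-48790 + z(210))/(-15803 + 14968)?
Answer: 43293/835 ≈ 51.848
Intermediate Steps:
z(n) = -31/2 + n**2/8 (z(n) = ((n**2 + (-111/n)*n) - 13)/8 = ((n**2 - 111) - 13)/8 = ((-111 + n**2) - 13)/8 = (-124 + n**2)/8 = -31/2 + n**2/8)
(-48790 + z(210))/(-15803 + 14968) = (-48790 + (-31/2 + (1/8)*210**2))/(-15803 + 14968) = (-48790 + (-31/2 + (1/8)*44100))/(-835) = (-48790 + (-31/2 + 11025/2))*(-1/835) = (-48790 + 5497)*(-1/835) = -43293*(-1/835) = 43293/835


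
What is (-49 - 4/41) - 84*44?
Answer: -153549/41 ≈ -3745.1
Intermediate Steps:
(-49 - 4/41) - 84*44 = (-49 - 4*1/41) - 3696 = (-49 - 4/41) - 3696 = -2013/41 - 3696 = -153549/41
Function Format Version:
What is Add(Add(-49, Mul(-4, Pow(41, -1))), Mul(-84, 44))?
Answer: Rational(-153549, 41) ≈ -3745.1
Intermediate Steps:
Add(Add(-49, Mul(-4, Pow(41, -1))), Mul(-84, 44)) = Add(Add(-49, Mul(-4, Rational(1, 41))), -3696) = Add(Add(-49, Rational(-4, 41)), -3696) = Add(Rational(-2013, 41), -3696) = Rational(-153549, 41)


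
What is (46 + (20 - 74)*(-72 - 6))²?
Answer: 18130564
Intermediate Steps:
(46 + (20 - 74)*(-72 - 6))² = (46 - 54*(-78))² = (46 + 4212)² = 4258² = 18130564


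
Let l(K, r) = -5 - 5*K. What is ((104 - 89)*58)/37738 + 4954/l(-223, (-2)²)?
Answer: 46979938/10472295 ≈ 4.4861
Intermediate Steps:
((104 - 89)*58)/37738 + 4954/l(-223, (-2)²) = ((104 - 89)*58)/37738 + 4954/(-5 - 5*(-223)) = (15*58)*(1/37738) + 4954/(-5 + 1115) = 870*(1/37738) + 4954/1110 = 435/18869 + 4954*(1/1110) = 435/18869 + 2477/555 = 46979938/10472295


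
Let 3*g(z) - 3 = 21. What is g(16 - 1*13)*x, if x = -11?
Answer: -88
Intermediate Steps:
g(z) = 8 (g(z) = 1 + (⅓)*21 = 1 + 7 = 8)
g(16 - 1*13)*x = 8*(-11) = -88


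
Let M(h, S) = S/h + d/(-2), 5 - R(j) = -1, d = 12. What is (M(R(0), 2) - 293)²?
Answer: 802816/9 ≈ 89202.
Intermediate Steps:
R(j) = 6 (R(j) = 5 - 1*(-1) = 5 + 1 = 6)
M(h, S) = -6 + S/h (M(h, S) = S/h + 12/(-2) = S/h + 12*(-½) = S/h - 6 = -6 + S/h)
(M(R(0), 2) - 293)² = ((-6 + 2/6) - 293)² = ((-6 + 2*(⅙)) - 293)² = ((-6 + ⅓) - 293)² = (-17/3 - 293)² = (-896/3)² = 802816/9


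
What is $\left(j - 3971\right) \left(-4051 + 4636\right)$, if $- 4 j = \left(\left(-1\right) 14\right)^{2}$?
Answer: $-2351700$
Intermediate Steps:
$j = -49$ ($j = - \frac{\left(\left(-1\right) 14\right)^{2}}{4} = - \frac{\left(-14\right)^{2}}{4} = \left(- \frac{1}{4}\right) 196 = -49$)
$\left(j - 3971\right) \left(-4051 + 4636\right) = \left(-49 - 3971\right) \left(-4051 + 4636\right) = \left(-4020\right) 585 = -2351700$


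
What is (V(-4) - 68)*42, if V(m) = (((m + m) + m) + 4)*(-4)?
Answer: -1512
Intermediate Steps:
V(m) = -16 - 12*m (V(m) = ((2*m + m) + 4)*(-4) = (3*m + 4)*(-4) = (4 + 3*m)*(-4) = -16 - 12*m)
(V(-4) - 68)*42 = ((-16 - 12*(-4)) - 68)*42 = ((-16 + 48) - 68)*42 = (32 - 68)*42 = -36*42 = -1512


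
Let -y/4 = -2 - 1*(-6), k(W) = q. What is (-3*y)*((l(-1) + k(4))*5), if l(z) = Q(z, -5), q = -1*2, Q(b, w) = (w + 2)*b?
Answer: 240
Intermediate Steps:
Q(b, w) = b*(2 + w) (Q(b, w) = (2 + w)*b = b*(2 + w))
q = -2
l(z) = -3*z (l(z) = z*(2 - 5) = z*(-3) = -3*z)
k(W) = -2
y = -16 (y = -4*(-2 - 1*(-6)) = -4*(-2 + 6) = -4*4 = -16)
(-3*y)*((l(-1) + k(4))*5) = (-3*(-16))*((-3*(-1) - 2)*5) = 48*((3 - 2)*5) = 48*(1*5) = 48*5 = 240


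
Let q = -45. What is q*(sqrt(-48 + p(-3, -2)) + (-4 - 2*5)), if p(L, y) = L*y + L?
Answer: 630 - 135*I*sqrt(5) ≈ 630.0 - 301.87*I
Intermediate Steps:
p(L, y) = L + L*y
q*(sqrt(-48 + p(-3, -2)) + (-4 - 2*5)) = -45*(sqrt(-48 - 3*(1 - 2)) + (-4 - 2*5)) = -45*(sqrt(-48 - 3*(-1)) + (-4 - 10)) = -45*(sqrt(-48 + 3) - 14) = -45*(sqrt(-45) - 14) = -45*(3*I*sqrt(5) - 14) = -45*(-14 + 3*I*sqrt(5)) = 630 - 135*I*sqrt(5)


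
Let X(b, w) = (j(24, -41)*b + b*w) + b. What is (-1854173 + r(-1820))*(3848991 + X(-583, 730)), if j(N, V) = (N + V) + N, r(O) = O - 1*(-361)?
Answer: -6343917776784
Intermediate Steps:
r(O) = 361 + O (r(O) = O + 361 = 361 + O)
j(N, V) = V + 2*N
X(b, w) = 8*b + b*w (X(b, w) = ((-41 + 2*24)*b + b*w) + b = ((-41 + 48)*b + b*w) + b = (7*b + b*w) + b = 8*b + b*w)
(-1854173 + r(-1820))*(3848991 + X(-583, 730)) = (-1854173 + (361 - 1820))*(3848991 - 583*(8 + 730)) = (-1854173 - 1459)*(3848991 - 583*738) = -1855632*(3848991 - 430254) = -1855632*3418737 = -6343917776784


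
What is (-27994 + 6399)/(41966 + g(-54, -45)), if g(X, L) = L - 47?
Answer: -3085/5982 ≈ -0.51571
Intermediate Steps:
g(X, L) = -47 + L
(-27994 + 6399)/(41966 + g(-54, -45)) = (-27994 + 6399)/(41966 + (-47 - 45)) = -21595/(41966 - 92) = -21595/41874 = -21595*1/41874 = -3085/5982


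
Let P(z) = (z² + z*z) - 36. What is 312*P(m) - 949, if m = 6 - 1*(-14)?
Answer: 237419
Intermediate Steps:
m = 20 (m = 6 + 14 = 20)
P(z) = -36 + 2*z² (P(z) = (z² + z²) - 36 = 2*z² - 36 = -36 + 2*z²)
312*P(m) - 949 = 312*(-36 + 2*20²) - 949 = 312*(-36 + 2*400) - 949 = 312*(-36 + 800) - 949 = 312*764 - 949 = 238368 - 949 = 237419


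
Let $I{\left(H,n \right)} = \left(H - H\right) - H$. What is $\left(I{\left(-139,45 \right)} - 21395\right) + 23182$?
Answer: $1926$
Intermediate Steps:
$I{\left(H,n \right)} = - H$ ($I{\left(H,n \right)} = 0 - H = - H$)
$\left(I{\left(-139,45 \right)} - 21395\right) + 23182 = \left(\left(-1\right) \left(-139\right) - 21395\right) + 23182 = \left(139 - 21395\right) + 23182 = -21256 + 23182 = 1926$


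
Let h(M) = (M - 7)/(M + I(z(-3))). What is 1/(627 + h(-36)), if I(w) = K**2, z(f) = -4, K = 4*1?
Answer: 20/12583 ≈ 0.0015894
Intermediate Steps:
K = 4
I(w) = 16 (I(w) = 4**2 = 16)
h(M) = (-7 + M)/(16 + M) (h(M) = (M - 7)/(M + 16) = (-7 + M)/(16 + M))
1/(627 + h(-36)) = 1/(627 + (-7 - 36)/(16 - 36)) = 1/(627 - 43/(-20)) = 1/(627 - 1/20*(-43)) = 1/(627 + 43/20) = 1/(12583/20) = 20/12583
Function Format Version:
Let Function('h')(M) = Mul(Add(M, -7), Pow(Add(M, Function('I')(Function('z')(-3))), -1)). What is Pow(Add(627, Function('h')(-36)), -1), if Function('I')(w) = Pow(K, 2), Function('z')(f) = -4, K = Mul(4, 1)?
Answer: Rational(20, 12583) ≈ 0.0015894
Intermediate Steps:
K = 4
Function('I')(w) = 16 (Function('I')(w) = Pow(4, 2) = 16)
Function('h')(M) = Mul(Pow(Add(16, M), -1), Add(-7, M)) (Function('h')(M) = Mul(Add(M, -7), Pow(Add(M, 16), -1)) = Mul(Add(-7, M), Pow(Add(16, M), -1)) = Mul(Pow(Add(16, M), -1), Add(-7, M)))
Pow(Add(627, Function('h')(-36)), -1) = Pow(Add(627, Mul(Pow(Add(16, -36), -1), Add(-7, -36))), -1) = Pow(Add(627, Mul(Pow(-20, -1), -43)), -1) = Pow(Add(627, Mul(Rational(-1, 20), -43)), -1) = Pow(Add(627, Rational(43, 20)), -1) = Pow(Rational(12583, 20), -1) = Rational(20, 12583)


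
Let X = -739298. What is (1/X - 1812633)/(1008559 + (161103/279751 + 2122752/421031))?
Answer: -157839295872013775714435/87823144064534947955152 ≈ -1.7972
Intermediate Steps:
(1/X - 1812633)/(1008559 + (161103/279751 + 2122752/421031)) = (1/(-739298) - 1812633)/(1008559 + (161103/279751 + 2122752/421031)) = (-1/739298 - 1812633)/(1008559 + (161103*(1/279751) + 2122752*(1/421031))) = -1340075951635/(739298*(1008559 + (161103/279751 + 2122752/421031))) = -1340075951635/(739298*(1008559 + 661671351945/117783843281)) = -1340075951635/(739298*118792616866994024/117783843281) = -1340075951635/739298*117783843281/118792616866994024 = -157839295872013775714435/87823144064534947955152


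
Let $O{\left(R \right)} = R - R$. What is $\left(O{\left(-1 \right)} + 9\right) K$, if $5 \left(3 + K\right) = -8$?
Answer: $- \frac{207}{5} \approx -41.4$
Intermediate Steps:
$O{\left(R \right)} = 0$
$K = - \frac{23}{5}$ ($K = -3 + \frac{1}{5} \left(-8\right) = -3 - \frac{8}{5} = - \frac{23}{5} \approx -4.6$)
$\left(O{\left(-1 \right)} + 9\right) K = \left(0 + 9\right) \left(- \frac{23}{5}\right) = 9 \left(- \frac{23}{5}\right) = - \frac{207}{5}$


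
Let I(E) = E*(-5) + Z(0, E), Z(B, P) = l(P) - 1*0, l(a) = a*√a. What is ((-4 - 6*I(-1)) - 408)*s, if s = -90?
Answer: 39780 - 540*I ≈ 39780.0 - 540.0*I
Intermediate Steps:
l(a) = a^(3/2)
Z(B, P) = P^(3/2) (Z(B, P) = P^(3/2) - 1*0 = P^(3/2) + 0 = P^(3/2))
I(E) = E^(3/2) - 5*E (I(E) = E*(-5) + E^(3/2) = -5*E + E^(3/2) = E^(3/2) - 5*E)
((-4 - 6*I(-1)) - 408)*s = ((-4 - 6*((-1)^(3/2) - 5*(-1))) - 408)*(-90) = ((-4 - 6*(-I + 5)) - 408)*(-90) = ((-4 - 6*(5 - I)) - 408)*(-90) = ((-4 + (-30 + 6*I)) - 408)*(-90) = ((-34 + 6*I) - 408)*(-90) = (-442 + 6*I)*(-90) = 39780 - 540*I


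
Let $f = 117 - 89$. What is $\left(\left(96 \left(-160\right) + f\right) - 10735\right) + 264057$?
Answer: $237990$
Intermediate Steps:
$f = 28$ ($f = 117 - 89 = 28$)
$\left(\left(96 \left(-160\right) + f\right) - 10735\right) + 264057 = \left(\left(96 \left(-160\right) + 28\right) - 10735\right) + 264057 = \left(\left(-15360 + 28\right) - 10735\right) + 264057 = \left(-15332 - 10735\right) + 264057 = -26067 + 264057 = 237990$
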